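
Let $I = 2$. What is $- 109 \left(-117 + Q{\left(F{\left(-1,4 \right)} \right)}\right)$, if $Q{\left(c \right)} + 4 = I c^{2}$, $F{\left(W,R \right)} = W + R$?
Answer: $11227$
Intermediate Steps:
$F{\left(W,R \right)} = R + W$
$Q{\left(c \right)} = -4 + 2 c^{2}$
$- 109 \left(-117 + Q{\left(F{\left(-1,4 \right)} \right)}\right) = - 109 \left(-117 - \left(4 - 2 \left(4 - 1\right)^{2}\right)\right) = - 109 \left(-117 - \left(4 - 2 \cdot 3^{2}\right)\right) = - 109 \left(-117 + \left(-4 + 2 \cdot 9\right)\right) = - 109 \left(-117 + \left(-4 + 18\right)\right) = - 109 \left(-117 + 14\right) = \left(-109\right) \left(-103\right) = 11227$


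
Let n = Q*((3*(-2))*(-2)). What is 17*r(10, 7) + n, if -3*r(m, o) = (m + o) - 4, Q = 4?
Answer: -77/3 ≈ -25.667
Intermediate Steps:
n = 48 (n = 4*((3*(-2))*(-2)) = 4*(-6*(-2)) = 4*12 = 48)
r(m, o) = 4/3 - m/3 - o/3 (r(m, o) = -((m + o) - 4)/3 = -(-4 + m + o)/3 = 4/3 - m/3 - o/3)
17*r(10, 7) + n = 17*(4/3 - ⅓*10 - ⅓*7) + 48 = 17*(4/3 - 10/3 - 7/3) + 48 = 17*(-13/3) + 48 = -221/3 + 48 = -77/3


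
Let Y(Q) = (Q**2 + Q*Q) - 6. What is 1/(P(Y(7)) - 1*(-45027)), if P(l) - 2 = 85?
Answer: 1/45114 ≈ 2.2166e-5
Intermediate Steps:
Y(Q) = -6 + 2*Q**2 (Y(Q) = (Q**2 + Q**2) - 6 = 2*Q**2 - 6 = -6 + 2*Q**2)
P(l) = 87 (P(l) = 2 + 85 = 87)
1/(P(Y(7)) - 1*(-45027)) = 1/(87 - 1*(-45027)) = 1/(87 + 45027) = 1/45114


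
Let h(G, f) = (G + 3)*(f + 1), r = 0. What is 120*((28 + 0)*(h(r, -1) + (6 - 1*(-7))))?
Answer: 43680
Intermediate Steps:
h(G, f) = (1 + f)*(3 + G) (h(G, f) = (3 + G)*(1 + f) = (1 + f)*(3 + G))
120*((28 + 0)*(h(r, -1) + (6 - 1*(-7)))) = 120*((28 + 0)*((3 + 0 + 3*(-1) + 0*(-1)) + (6 - 1*(-7)))) = 120*(28*((3 + 0 - 3 + 0) + (6 + 7))) = 120*(28*(0 + 13)) = 120*(28*13) = 120*364 = 43680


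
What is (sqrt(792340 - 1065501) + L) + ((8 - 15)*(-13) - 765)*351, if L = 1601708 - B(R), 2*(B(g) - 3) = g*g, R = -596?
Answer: 1187523 + I*sqrt(273161) ≈ 1.1875e+6 + 522.65*I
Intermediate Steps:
B(g) = 3 + g**2/2 (B(g) = 3 + (g*g)/2 = 3 + g**2/2)
L = 1424097 (L = 1601708 - (3 + (1/2)*(-596)**2) = 1601708 - (3 + (1/2)*355216) = 1601708 - (3 + 177608) = 1601708 - 1*177611 = 1601708 - 177611 = 1424097)
(sqrt(792340 - 1065501) + L) + ((8 - 15)*(-13) - 765)*351 = (sqrt(792340 - 1065501) + 1424097) + ((8 - 15)*(-13) - 765)*351 = (sqrt(-273161) + 1424097) + (-7*(-13) - 765)*351 = (I*sqrt(273161) + 1424097) + (91 - 765)*351 = (1424097 + I*sqrt(273161)) - 674*351 = (1424097 + I*sqrt(273161)) - 236574 = 1187523 + I*sqrt(273161)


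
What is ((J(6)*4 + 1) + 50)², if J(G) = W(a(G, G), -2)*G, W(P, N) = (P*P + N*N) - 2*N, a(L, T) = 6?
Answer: 1225449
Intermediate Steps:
W(P, N) = N² + P² - 2*N (W(P, N) = (P² + N²) - 2*N = (N² + P²) - 2*N = N² + P² - 2*N)
J(G) = 44*G (J(G) = ((-2)² + 6² - 2*(-2))*G = (4 + 36 + 4)*G = 44*G)
((J(6)*4 + 1) + 50)² = (((44*6)*4 + 1) + 50)² = ((264*4 + 1) + 50)² = ((1056 + 1) + 50)² = (1057 + 50)² = 1107² = 1225449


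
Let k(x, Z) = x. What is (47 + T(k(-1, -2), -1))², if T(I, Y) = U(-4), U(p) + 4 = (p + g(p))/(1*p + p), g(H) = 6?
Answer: 29241/16 ≈ 1827.6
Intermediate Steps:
U(p) = -4 + (6 + p)/(2*p) (U(p) = -4 + (p + 6)/(1*p + p) = -4 + (6 + p)/(p + p) = -4 + (6 + p)/((2*p)) = -4 + (6 + p)*(1/(2*p)) = -4 + (6 + p)/(2*p))
T(I, Y) = -17/4 (T(I, Y) = -7/2 + 3/(-4) = -7/2 + 3*(-¼) = -7/2 - ¾ = -17/4)
(47 + T(k(-1, -2), -1))² = (47 - 17/4)² = (171/4)² = 29241/16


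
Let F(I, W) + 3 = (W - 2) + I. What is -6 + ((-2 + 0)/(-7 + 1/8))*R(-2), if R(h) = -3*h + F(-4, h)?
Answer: -82/11 ≈ -7.4545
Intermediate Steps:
F(I, W) = -5 + I + W (F(I, W) = -3 + ((W - 2) + I) = -3 + ((-2 + W) + I) = -3 + (-2 + I + W) = -5 + I + W)
R(h) = -9 - 2*h (R(h) = -3*h + (-5 - 4 + h) = -3*h + (-9 + h) = -9 - 2*h)
-6 + ((-2 + 0)/(-7 + 1/8))*R(-2) = -6 + ((-2 + 0)/(-7 + 1/8))*(-9 - 2*(-2)) = -6 + (-2/(-7 + ⅛))*(-9 + 4) = -6 - 2/(-55/8)*(-5) = -6 - 2*(-8/55)*(-5) = -6 + (16/55)*(-5) = -6 - 16/11 = -82/11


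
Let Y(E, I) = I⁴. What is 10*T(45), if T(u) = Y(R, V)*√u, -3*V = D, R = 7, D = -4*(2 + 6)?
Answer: 10485760*√5/27 ≈ 8.6840e+5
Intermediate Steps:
D = -32 (D = -4*8 = -32)
V = 32/3 (V = -⅓*(-32) = 32/3 ≈ 10.667)
T(u) = 1048576*√u/81 (T(u) = (32/3)⁴*√u = 1048576*√u/81)
10*T(45) = 10*(1048576*√45/81) = 10*(1048576*(3*√5)/81) = 10*(1048576*√5/27) = 10485760*√5/27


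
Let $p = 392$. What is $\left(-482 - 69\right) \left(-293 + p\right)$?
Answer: $-54549$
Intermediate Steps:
$\left(-482 - 69\right) \left(-293 + p\right) = \left(-482 - 69\right) \left(-293 + 392\right) = \left(-551\right) 99 = -54549$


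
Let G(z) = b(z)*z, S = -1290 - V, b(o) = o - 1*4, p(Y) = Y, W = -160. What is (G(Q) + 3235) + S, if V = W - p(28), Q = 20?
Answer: 2453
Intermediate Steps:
b(o) = -4 + o (b(o) = o - 4 = -4 + o)
V = -188 (V = -160 - 1*28 = -160 - 28 = -188)
S = -1102 (S = -1290 - 1*(-188) = -1290 + 188 = -1102)
G(z) = z*(-4 + z) (G(z) = (-4 + z)*z = z*(-4 + z))
(G(Q) + 3235) + S = (20*(-4 + 20) + 3235) - 1102 = (20*16 + 3235) - 1102 = (320 + 3235) - 1102 = 3555 - 1102 = 2453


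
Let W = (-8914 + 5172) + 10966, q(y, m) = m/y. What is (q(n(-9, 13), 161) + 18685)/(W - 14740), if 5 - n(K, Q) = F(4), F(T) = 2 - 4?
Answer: -4677/1879 ≈ -2.4891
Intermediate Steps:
F(T) = -2
n(K, Q) = 7 (n(K, Q) = 5 - 1*(-2) = 5 + 2 = 7)
W = 7224 (W = -3742 + 10966 = 7224)
(q(n(-9, 13), 161) + 18685)/(W - 14740) = (161/7 + 18685)/(7224 - 14740) = (161*(⅐) + 18685)/(-7516) = (23 + 18685)*(-1/7516) = 18708*(-1/7516) = -4677/1879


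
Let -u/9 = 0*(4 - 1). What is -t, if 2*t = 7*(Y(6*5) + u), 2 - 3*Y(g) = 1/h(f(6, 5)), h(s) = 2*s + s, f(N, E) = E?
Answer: -203/90 ≈ -2.2556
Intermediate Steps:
h(s) = 3*s
u = 0 (u = -0*(4 - 1) = -0*3 = -9*0 = 0)
Y(g) = 29/45 (Y(g) = ⅔ - 1/(3*(3*5)) = ⅔ - ⅓/15 = ⅔ - ⅓*1/15 = ⅔ - 1/45 = 29/45)
t = 203/90 (t = (7*(29/45 + 0))/2 = (7*(29/45))/2 = (½)*(203/45) = 203/90 ≈ 2.2556)
-t = -1*203/90 = -203/90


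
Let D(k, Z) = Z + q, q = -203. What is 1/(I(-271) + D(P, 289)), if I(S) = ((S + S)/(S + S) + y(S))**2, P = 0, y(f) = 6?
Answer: 1/135 ≈ 0.0074074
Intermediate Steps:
I(S) = 49 (I(S) = ((S + S)/(S + S) + 6)**2 = ((2*S)/((2*S)) + 6)**2 = ((2*S)*(1/(2*S)) + 6)**2 = (1 + 6)**2 = 7**2 = 49)
D(k, Z) = -203 + Z (D(k, Z) = Z - 203 = -203 + Z)
1/(I(-271) + D(P, 289)) = 1/(49 + (-203 + 289)) = 1/(49 + 86) = 1/135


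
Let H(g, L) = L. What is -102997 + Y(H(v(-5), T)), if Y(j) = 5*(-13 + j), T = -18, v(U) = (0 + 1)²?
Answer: -103152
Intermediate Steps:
v(U) = 1 (v(U) = 1² = 1)
Y(j) = -65 + 5*j
-102997 + Y(H(v(-5), T)) = -102997 + (-65 + 5*(-18)) = -102997 + (-65 - 90) = -102997 - 155 = -103152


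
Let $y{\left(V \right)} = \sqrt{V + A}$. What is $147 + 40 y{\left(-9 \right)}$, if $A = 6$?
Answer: $147 + 40 i \sqrt{3} \approx 147.0 + 69.282 i$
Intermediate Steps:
$y{\left(V \right)} = \sqrt{6 + V}$ ($y{\left(V \right)} = \sqrt{V + 6} = \sqrt{6 + V}$)
$147 + 40 y{\left(-9 \right)} = 147 + 40 \sqrt{6 - 9} = 147 + 40 \sqrt{-3} = 147 + 40 i \sqrt{3}$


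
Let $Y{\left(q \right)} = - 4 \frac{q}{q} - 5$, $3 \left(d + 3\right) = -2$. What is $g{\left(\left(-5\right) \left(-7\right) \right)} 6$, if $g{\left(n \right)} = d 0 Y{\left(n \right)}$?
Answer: $0$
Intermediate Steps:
$d = - \frac{11}{3}$ ($d = -3 + \frac{1}{3} \left(-2\right) = -3 - \frac{2}{3} = - \frac{11}{3} \approx -3.6667$)
$Y{\left(q \right)} = -9$ ($Y{\left(q \right)} = \left(-4\right) 1 - 5 = -4 - 5 = -9$)
$g{\left(n \right)} = 0$ ($g{\left(n \right)} = \left(- \frac{11}{3}\right) 0 \left(-9\right) = 0 \left(-9\right) = 0$)
$g{\left(\left(-5\right) \left(-7\right) \right)} 6 = 0 \cdot 6 = 0$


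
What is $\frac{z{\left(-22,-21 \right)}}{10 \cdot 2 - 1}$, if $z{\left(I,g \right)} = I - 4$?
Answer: $- \frac{26}{19} \approx -1.3684$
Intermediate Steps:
$z{\left(I,g \right)} = -4 + I$ ($z{\left(I,g \right)} = I - 4 = -4 + I$)
$\frac{z{\left(-22,-21 \right)}}{10 \cdot 2 - 1} = \frac{-4 - 22}{10 \cdot 2 - 1} = \frac{1}{20 - 1} \left(-26\right) = \frac{1}{19} \left(-26\right) = - \frac{26}{19}$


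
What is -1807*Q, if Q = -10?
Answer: 18070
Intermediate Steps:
-1807*Q = -1807*(-10) = 18070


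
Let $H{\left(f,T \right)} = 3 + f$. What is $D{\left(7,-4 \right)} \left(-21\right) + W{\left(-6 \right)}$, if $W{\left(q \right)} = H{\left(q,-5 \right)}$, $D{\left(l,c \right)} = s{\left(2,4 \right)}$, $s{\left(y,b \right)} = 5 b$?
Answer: $-423$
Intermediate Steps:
$D{\left(l,c \right)} = 20$ ($D{\left(l,c \right)} = 5 \cdot 4 = 20$)
$W{\left(q \right)} = 3 + q$
$D{\left(7,-4 \right)} \left(-21\right) + W{\left(-6 \right)} = 20 \left(-21\right) + \left(3 - 6\right) = -420 - 3 = -423$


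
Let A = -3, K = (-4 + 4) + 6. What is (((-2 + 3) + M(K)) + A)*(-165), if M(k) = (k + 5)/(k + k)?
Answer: 715/4 ≈ 178.75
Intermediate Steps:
K = 6 (K = 0 + 6 = 6)
M(k) = (5 + k)/(2*k) (M(k) = (5 + k)/((2*k)) = (5 + k)*(1/(2*k)) = (5 + k)/(2*k))
(((-2 + 3) + M(K)) + A)*(-165) = (((-2 + 3) + (1/2)*(5 + 6)/6) - 3)*(-165) = ((1 + (1/2)*(1/6)*11) - 3)*(-165) = ((1 + 11/12) - 3)*(-165) = (23/12 - 3)*(-165) = -13/12*(-165) = 715/4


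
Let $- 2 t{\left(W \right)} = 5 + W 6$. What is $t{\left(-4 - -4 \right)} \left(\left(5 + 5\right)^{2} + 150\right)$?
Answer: $-625$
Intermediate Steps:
$t{\left(W \right)} = - \frac{5}{2} - 3 W$ ($t{\left(W \right)} = - \frac{5 + W 6}{2} = - \frac{5 + 6 W}{2} = - \frac{5}{2} - 3 W$)
$t{\left(-4 - -4 \right)} \left(\left(5 + 5\right)^{2} + 150\right) = \left(- \frac{5}{2} - 3 \left(-4 - -4\right)\right) \left(\left(5 + 5\right)^{2} + 150\right) = \left(- \frac{5}{2} - 3 \left(-4 + 4\right)\right) \left(10^{2} + 150\right) = \left(- \frac{5}{2} - 0\right) \left(100 + 150\right) = \left(- \frac{5}{2} + 0\right) 250 = \left(- \frac{5}{2}\right) 250 = -625$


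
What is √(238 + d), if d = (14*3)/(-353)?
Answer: 2*√7410529/353 ≈ 15.423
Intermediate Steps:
d = -42/353 (d = 42*(-1/353) = -42/353 ≈ -0.11898)
√(238 + d) = √(238 - 42/353) = √(83972/353) = 2*√7410529/353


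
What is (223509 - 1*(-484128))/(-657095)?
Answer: -707637/657095 ≈ -1.0769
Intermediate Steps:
(223509 - 1*(-484128))/(-657095) = (223509 + 484128)*(-1/657095) = 707637*(-1/657095) = -707637/657095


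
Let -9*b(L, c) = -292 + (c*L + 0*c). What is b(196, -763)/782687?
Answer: 149840/7044183 ≈ 0.021271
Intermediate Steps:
b(L, c) = 292/9 - L*c/9 (b(L, c) = -(-292 + (c*L + 0*c))/9 = -(-292 + (L*c + 0))/9 = -(-292 + L*c)/9 = 292/9 - L*c/9)
b(196, -763)/782687 = (292/9 - 1/9*196*(-763))/782687 = (292/9 + 149548/9)*(1/782687) = (149840/9)*(1/782687) = 149840/7044183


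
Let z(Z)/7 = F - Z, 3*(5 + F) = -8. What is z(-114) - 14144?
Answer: -40199/3 ≈ -13400.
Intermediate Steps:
F = -23/3 (F = -5 + (1/3)*(-8) = -5 - 8/3 = -23/3 ≈ -7.6667)
z(Z) = -161/3 - 7*Z (z(Z) = 7*(-23/3 - Z) = -161/3 - 7*Z)
z(-114) - 14144 = (-161/3 - 7*(-114)) - 14144 = (-161/3 + 798) - 14144 = 2233/3 - 14144 = -40199/3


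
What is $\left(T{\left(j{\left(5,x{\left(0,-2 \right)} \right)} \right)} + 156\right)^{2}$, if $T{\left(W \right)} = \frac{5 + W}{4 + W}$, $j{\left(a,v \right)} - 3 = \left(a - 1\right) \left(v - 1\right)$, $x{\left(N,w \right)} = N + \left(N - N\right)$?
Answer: $\frac{222784}{9} \approx 24754.0$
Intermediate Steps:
$x{\left(N,w \right)} = N$ ($x{\left(N,w \right)} = N + 0 = N$)
$j{\left(a,v \right)} = 3 + \left(-1 + a\right) \left(-1 + v\right)$ ($j{\left(a,v \right)} = 3 + \left(a - 1\right) \left(v - 1\right) = 3 + \left(-1 + a\right) \left(-1 + v\right)$)
$T{\left(W \right)} = \frac{5 + W}{4 + W}$
$\left(T{\left(j{\left(5,x{\left(0,-2 \right)} \right)} \right)} + 156\right)^{2} = \left(\frac{5 + \left(4 - 5 - 0 + 5 \cdot 0\right)}{4 + \left(4 - 5 - 0 + 5 \cdot 0\right)} + 156\right)^{2} = \left(\frac{5 + \left(4 - 5 + 0 + 0\right)}{4 + \left(4 - 5 + 0 + 0\right)} + 156\right)^{2} = \left(\frac{5 - 1}{4 - 1} + 156\right)^{2} = \left(\frac{1}{3} \cdot 4 + 156\right)^{2} = \left(\frac{4}{3} + 156\right)^{2} = \left(\frac{472}{3}\right)^{2} = \frac{222784}{9}$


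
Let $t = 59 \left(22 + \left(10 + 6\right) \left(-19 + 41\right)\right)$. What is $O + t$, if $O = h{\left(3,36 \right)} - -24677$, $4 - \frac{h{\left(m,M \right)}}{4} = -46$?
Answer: $46943$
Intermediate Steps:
$h{\left(m,M \right)} = 200$ ($h{\left(m,M \right)} = 16 - -184 = 16 + 184 = 200$)
$t = 22066$ ($t = 59 \left(22 + 16 \cdot 22\right) = 59 \left(22 + 352\right) = 59 \cdot 374 = 22066$)
$O = 24877$ ($O = 200 - -24677 = 200 + 24677 = 24877$)
$O + t = 24877 + 22066 = 46943$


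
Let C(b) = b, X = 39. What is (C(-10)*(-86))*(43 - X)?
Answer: 3440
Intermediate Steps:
(C(-10)*(-86))*(43 - X) = (-10*(-86))*(43 - 1*39) = 860*(43 - 39) = 860*4 = 3440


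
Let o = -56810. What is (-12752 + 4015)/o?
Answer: 8737/56810 ≈ 0.15379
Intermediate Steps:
(-12752 + 4015)/o = (-12752 + 4015)/(-56810) = -8737*(-1/56810) = 8737/56810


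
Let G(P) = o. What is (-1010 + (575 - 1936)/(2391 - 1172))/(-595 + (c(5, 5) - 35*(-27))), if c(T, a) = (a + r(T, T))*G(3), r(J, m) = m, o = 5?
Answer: -1232551/487600 ≈ -2.5278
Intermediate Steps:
G(P) = 5
c(T, a) = 5*T + 5*a (c(T, a) = (a + T)*5 = (T + a)*5 = 5*T + 5*a)
(-1010 + (575 - 1936)/(2391 - 1172))/(-595 + (c(5, 5) - 35*(-27))) = (-1010 + (575 - 1936)/(2391 - 1172))/(-595 + ((5*5 + 5*5) - 35*(-27))) = (-1010 - 1361/1219)/(-595 + ((25 + 25) + 945)) = (-1010 - 1361*1/1219)/(-595 + (50 + 945)) = (-1010 - 1361/1219)/(-595 + 995) = -1232551/1219/400 = -1232551/1219*1/400 = -1232551/487600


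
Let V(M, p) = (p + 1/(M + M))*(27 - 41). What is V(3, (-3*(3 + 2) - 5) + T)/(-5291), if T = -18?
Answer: -1589/15873 ≈ -0.10011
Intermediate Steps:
V(M, p) = -14*p - 7/M (V(M, p) = (p + 1/(2*M))*(-14) = -14*p - 7/M)
V(3, (-3*(3 + 2) - 5) + T)/(-5291) = (-14*((-3*(3 + 2) - 5) - 18) - 7/3)/(-5291) = (-14*((-3*5 - 5) - 18) - 7*⅓)*(-1/5291) = (-14*((-15 - 5) - 18) - 7/3)*(-1/5291) = (-14*(-20 - 18) - 7/3)*(-1/5291) = (-14*(-38) - 7/3)*(-1/5291) = (532 - 7/3)*(-1/5291) = (1589/3)*(-1/5291) = -1589/15873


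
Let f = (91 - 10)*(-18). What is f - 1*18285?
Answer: -19743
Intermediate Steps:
f = -1458 (f = 81*(-18) = -1458)
f - 1*18285 = -1458 - 1*18285 = -1458 - 18285 = -19743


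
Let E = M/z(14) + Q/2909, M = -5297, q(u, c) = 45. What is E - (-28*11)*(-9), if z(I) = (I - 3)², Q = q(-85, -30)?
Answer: -991117036/351989 ≈ -2815.8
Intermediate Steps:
Q = 45
z(I) = (-3 + I)²
E = -15403528/351989 (E = -5297/(-3 + 14)² + 45/2909 = -5297/(11²) + 45*(1/2909) = -5297/121 + 45/2909 = -15403528/351989 ≈ -43.761)
E - (-28*11)*(-9) = -15403528/351989 - (-28*11)*(-9) = -15403528/351989 - (-308)*(-9) = -15403528/351989 - 1*2772 = -15403528/351989 - 2772 = -991117036/351989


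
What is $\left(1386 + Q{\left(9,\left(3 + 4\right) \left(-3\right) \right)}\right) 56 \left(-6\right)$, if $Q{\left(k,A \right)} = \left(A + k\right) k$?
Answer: $-429408$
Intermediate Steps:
$Q{\left(k,A \right)} = k \left(A + k\right)$
$\left(1386 + Q{\left(9,\left(3 + 4\right) \left(-3\right) \right)}\right) 56 \left(-6\right) = \left(1386 + 9 \left(\left(3 + 4\right) \left(-3\right) + 9\right)\right) 56 \left(-6\right) = \left(1386 + 9 \left(7 \left(-3\right) + 9\right)\right) \left(-336\right) = \left(1386 + 9 \left(-21 + 9\right)\right) \left(-336\right) = \left(1386 + 9 \left(-12\right)\right) \left(-336\right) = \left(1386 - 108\right) \left(-336\right) = 1278 \left(-336\right) = -429408$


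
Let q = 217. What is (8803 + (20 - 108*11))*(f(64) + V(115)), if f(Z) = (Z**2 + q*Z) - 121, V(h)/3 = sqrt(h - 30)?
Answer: 136384005 + 22905*sqrt(85) ≈ 1.3660e+8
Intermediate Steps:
V(h) = 3*sqrt(-30 + h) (V(h) = 3*sqrt(h - 30) = 3*sqrt(-30 + h))
f(Z) = -121 + Z**2 + 217*Z (f(Z) = (Z**2 + 217*Z) - 121 = -121 + Z**2 + 217*Z)
(8803 + (20 - 108*11))*(f(64) + V(115)) = (8803 + (20 - 108*11))*((-121 + 64**2 + 217*64) + 3*sqrt(-30 + 115)) = (8803 + (20 - 1188))*((-121 + 4096 + 13888) + 3*sqrt(85)) = (8803 - 1168)*(17863 + 3*sqrt(85)) = 7635*(17863 + 3*sqrt(85)) = 136384005 + 22905*sqrt(85)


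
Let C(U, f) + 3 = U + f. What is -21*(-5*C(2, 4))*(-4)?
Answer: -1260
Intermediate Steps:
C(U, f) = -3 + U + f (C(U, f) = -3 + (U + f) = -3 + U + f)
-21*(-5*C(2, 4))*(-4) = -21*(-5*(-3 + 2 + 4))*(-4) = -21*(-5*3)*(-4) = -(-315)*(-4) = -21*(-15)*(-4) = 315*(-4) = -1260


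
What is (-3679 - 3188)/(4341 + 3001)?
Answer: -6867/7342 ≈ -0.93530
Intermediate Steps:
(-3679 - 3188)/(4341 + 3001) = -6867/7342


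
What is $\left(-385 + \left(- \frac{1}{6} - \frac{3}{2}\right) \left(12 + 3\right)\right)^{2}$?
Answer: $168100$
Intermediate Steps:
$\left(-385 + \left(- \frac{1}{6} - \frac{3}{2}\right) \left(12 + 3\right)\right)^{2} = \left(-385 + \left(\left(-1\right) \frac{1}{6} - \frac{3}{2}\right) 15\right)^{2} = \left(-385 + \left(- \frac{1}{6} - \frac{3}{2}\right) 15\right)^{2} = \left(-385 - 25\right)^{2} = \left(-410\right)^{2} = 168100$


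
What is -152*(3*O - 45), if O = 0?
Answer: 6840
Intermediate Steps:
-152*(3*O - 45) = -152*(3*0 - 45) = -152*(0 - 45) = -152*(-45) = 6840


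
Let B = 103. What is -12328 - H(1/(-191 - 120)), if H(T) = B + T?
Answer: -3866040/311 ≈ -12431.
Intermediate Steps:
H(T) = 103 + T
-12328 - H(1/(-191 - 120)) = -12328 - (103 + 1/(-191 - 120)) = -12328 - (103 + 1/(-311)) = -12328 - (103 - 1/311) = -12328 - 1*32032/311 = -12328 - 32032/311 = -3866040/311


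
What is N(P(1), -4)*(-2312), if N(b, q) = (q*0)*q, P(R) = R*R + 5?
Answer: 0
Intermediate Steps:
P(R) = 5 + R² (P(R) = R² + 5 = 5 + R²)
N(b, q) = 0 (N(b, q) = 0*q = 0)
N(P(1), -4)*(-2312) = 0*(-2312) = 0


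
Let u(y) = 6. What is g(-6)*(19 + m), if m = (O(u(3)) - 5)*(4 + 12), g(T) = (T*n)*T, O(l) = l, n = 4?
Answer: 5040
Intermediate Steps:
g(T) = 4*T² (g(T) = (T*4)*T = (4*T)*T = 4*T²)
m = 16 (m = (6 - 5)*(4 + 12) = 1*16 = 16)
g(-6)*(19 + m) = (4*(-6)²)*(19 + 16) = (4*36)*35 = 144*35 = 5040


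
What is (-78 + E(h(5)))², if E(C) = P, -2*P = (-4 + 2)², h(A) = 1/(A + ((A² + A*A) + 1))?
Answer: 6400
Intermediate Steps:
h(A) = 1/(1 + A + 2*A²) (h(A) = 1/(A + ((A² + A²) + 1)) = 1/(A + (2*A² + 1)) = 1/(A + (1 + 2*A²)) = 1/(1 + A + 2*A²))
P = -2 (P = -(-4 + 2)²/2 = -½*(-2)² = -½*4 = -2)
E(C) = -2
(-78 + E(h(5)))² = (-78 - 2)² = (-80)² = 6400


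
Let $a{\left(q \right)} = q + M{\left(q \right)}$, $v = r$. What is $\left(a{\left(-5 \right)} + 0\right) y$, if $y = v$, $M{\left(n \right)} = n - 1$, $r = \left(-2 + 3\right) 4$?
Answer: $-44$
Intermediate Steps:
$r = 4$ ($r = 1 \cdot 4 = 4$)
$M{\left(n \right)} = -1 + n$
$v = 4$
$y = 4$
$a{\left(q \right)} = -1 + 2 q$ ($a{\left(q \right)} = q + \left(-1 + q\right) = -1 + 2 q$)
$\left(a{\left(-5 \right)} + 0\right) y = \left(\left(-1 + 2 \left(-5\right)\right) + 0\right) 4 = \left(\left(-1 - 10\right) + 0\right) 4 = \left(-11 + 0\right) 4 = \left(-11\right) 4 = -44$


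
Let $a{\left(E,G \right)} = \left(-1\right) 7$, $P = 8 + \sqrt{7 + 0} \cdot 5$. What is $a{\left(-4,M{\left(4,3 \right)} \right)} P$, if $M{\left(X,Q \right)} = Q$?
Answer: $-56 - 35 \sqrt{7} \approx -148.6$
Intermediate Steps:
$P = 8 + 5 \sqrt{7}$ ($P = 8 + \sqrt{7} \cdot 5 = 8 + 5 \sqrt{7} \approx 21.229$)
$a{\left(E,G \right)} = -7$
$a{\left(-4,M{\left(4,3 \right)} \right)} P = - 7 \left(8 + 5 \sqrt{7}\right) = -56 - 35 \sqrt{7}$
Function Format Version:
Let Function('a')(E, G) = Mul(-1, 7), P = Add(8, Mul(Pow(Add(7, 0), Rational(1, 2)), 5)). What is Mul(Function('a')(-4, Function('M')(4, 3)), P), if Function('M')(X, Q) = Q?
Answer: Add(-56, Mul(-35, Pow(7, Rational(1, 2)))) ≈ -148.60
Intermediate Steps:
P = Add(8, Mul(5, Pow(7, Rational(1, 2)))) (P = Add(8, Mul(Pow(7, Rational(1, 2)), 5)) = Add(8, Mul(5, Pow(7, Rational(1, 2)))) ≈ 21.229)
Function('a')(E, G) = -7
Mul(Function('a')(-4, Function('M')(4, 3)), P) = Mul(-7, Add(8, Mul(5, Pow(7, Rational(1, 2))))) = Add(-56, Mul(-35, Pow(7, Rational(1, 2))))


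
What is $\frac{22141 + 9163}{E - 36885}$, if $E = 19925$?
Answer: $- \frac{3913}{2120} \approx -1.8458$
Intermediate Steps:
$\frac{22141 + 9163}{E - 36885} = \frac{22141 + 9163}{19925 - 36885} = \frac{31304}{-16960} = 31304 \left(- \frac{1}{16960}\right) = - \frac{3913}{2120}$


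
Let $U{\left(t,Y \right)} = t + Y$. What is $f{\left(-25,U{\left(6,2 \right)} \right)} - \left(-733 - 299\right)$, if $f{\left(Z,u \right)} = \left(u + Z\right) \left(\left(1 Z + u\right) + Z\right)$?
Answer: $1746$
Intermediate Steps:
$U{\left(t,Y \right)} = Y + t$
$f{\left(Z,u \right)} = \left(Z + u\right) \left(u + 2 Z\right)$ ($f{\left(Z,u \right)} = \left(Z + u\right) \left(\left(Z + u\right) + Z\right) = \left(Z + u\right) \left(u + 2 Z\right)$)
$f{\left(-25,U{\left(6,2 \right)} \right)} - \left(-733 - 299\right) = \left(\left(2 + 6\right)^{2} + 2 \left(-25\right)^{2} + 3 \left(-25\right) \left(2 + 6\right)\right) - \left(-733 - 299\right) = \left(8^{2} + 2 \cdot 625 + 3 \left(-25\right) 8\right) - -1032 = \left(64 + 1250 - 600\right) + 1032 = 714 + 1032 = 1746$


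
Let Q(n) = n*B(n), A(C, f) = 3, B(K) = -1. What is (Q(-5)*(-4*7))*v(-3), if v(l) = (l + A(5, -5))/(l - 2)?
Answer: 0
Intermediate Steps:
Q(n) = -n (Q(n) = n*(-1) = -n)
v(l) = (3 + l)/(-2 + l) (v(l) = (l + 3)/(l - 2) = (3 + l)/(-2 + l))
(Q(-5)*(-4*7))*v(-3) = ((-1*(-5))*(-4*7))*((3 - 3)/(-2 - 3)) = (5*(-28))*(0/(-5)) = -(-28)*0 = -140*0 = 0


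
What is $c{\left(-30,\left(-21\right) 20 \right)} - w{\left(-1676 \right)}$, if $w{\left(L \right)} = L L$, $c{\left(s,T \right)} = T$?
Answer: $-2809396$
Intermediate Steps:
$w{\left(L \right)} = L^{2}$
$c{\left(-30,\left(-21\right) 20 \right)} - w{\left(-1676 \right)} = \left(-21\right) 20 - \left(-1676\right)^{2} = -420 - 2808976 = -2809396$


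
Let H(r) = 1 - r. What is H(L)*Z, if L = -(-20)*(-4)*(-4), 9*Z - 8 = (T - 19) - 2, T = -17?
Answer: 3190/3 ≈ 1063.3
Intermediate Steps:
Z = -10/3 (Z = 8/9 + ((-17 - 19) - 2)/9 = 8/9 + (-36 - 2)/9 = 8/9 + (⅑)*(-38) = 8/9 - 38/9 = -10/3 ≈ -3.3333)
L = 320 (L = -4*20*(-4) = -80*(-4) = 320)
H(L)*Z = (1 - 1*320)*(-10/3) = (1 - 320)*(-10/3) = -319*(-10/3) = 3190/3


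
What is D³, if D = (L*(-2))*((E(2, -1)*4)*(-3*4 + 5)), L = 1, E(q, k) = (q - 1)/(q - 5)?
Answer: -175616/27 ≈ -6504.3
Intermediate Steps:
E(q, k) = (-1 + q)/(-5 + q)
D = -56/3 (D = (1*(-2))*((((-1 + 2)/(-5 + 2))*4)*(-3*4 + 5)) = -2*(1/(-3))*4*(-12 + 5) = -2*-⅓*1*4*(-7) = -2*(-⅓*4)*(-7) = -(-8)*(-7)/3 = -2*28/3 = -56/3 ≈ -18.667)
D³ = (-56/3)³ = -175616/27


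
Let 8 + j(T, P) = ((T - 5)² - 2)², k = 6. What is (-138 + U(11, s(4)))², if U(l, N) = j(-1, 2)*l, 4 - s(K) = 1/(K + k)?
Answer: 156000100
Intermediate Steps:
j(T, P) = -8 + (-2 + (-5 + T)²)² (j(T, P) = -8 + ((T - 5)² - 2)² = -8 + ((-5 + T)² - 2)² = -8 + (-2 + (-5 + T)²)²)
s(K) = 4 - 1/(6 + K) (s(K) = 4 - 1/(K + 6) = 4 - 1/(6 + K))
U(l, N) = 1148*l (U(l, N) = (-8 + (-2 + (-5 - 1)²)²)*l = (-8 + (-2 + (-6)²)²)*l = (-8 + (-2 + 36)²)*l = (-8 + 34²)*l = (-8 + 1156)*l = 1148*l)
(-138 + U(11, s(4)))² = (-138 + 1148*11)² = (-138 + 12628)² = 12490² = 156000100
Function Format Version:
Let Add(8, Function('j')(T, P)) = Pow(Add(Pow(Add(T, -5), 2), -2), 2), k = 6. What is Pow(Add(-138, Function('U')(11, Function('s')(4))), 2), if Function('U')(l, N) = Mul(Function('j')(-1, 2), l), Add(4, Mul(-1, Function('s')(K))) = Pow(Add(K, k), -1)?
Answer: 156000100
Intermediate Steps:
Function('j')(T, P) = Add(-8, Pow(Add(-2, Pow(Add(-5, T), 2)), 2)) (Function('j')(T, P) = Add(-8, Pow(Add(Pow(Add(T, -5), 2), -2), 2)) = Add(-8, Pow(Add(Pow(Add(-5, T), 2), -2), 2)) = Add(-8, Pow(Add(-2, Pow(Add(-5, T), 2)), 2)))
Function('s')(K) = Add(4, Mul(-1, Pow(Add(6, K), -1))) (Function('s')(K) = Add(4, Mul(-1, Pow(Add(K, 6), -1))) = Add(4, Mul(-1, Pow(Add(6, K), -1))))
Function('U')(l, N) = Mul(1148, l) (Function('U')(l, N) = Mul(Add(-8, Pow(Add(-2, Pow(Add(-5, -1), 2)), 2)), l) = Mul(Add(-8, Pow(Add(-2, Pow(-6, 2)), 2)), l) = Mul(Add(-8, Pow(Add(-2, 36), 2)), l) = Mul(Add(-8, Pow(34, 2)), l) = Mul(Add(-8, 1156), l) = Mul(1148, l))
Pow(Add(-138, Function('U')(11, Function('s')(4))), 2) = Pow(Add(-138, Mul(1148, 11)), 2) = Pow(Add(-138, 12628), 2) = Pow(12490, 2) = 156000100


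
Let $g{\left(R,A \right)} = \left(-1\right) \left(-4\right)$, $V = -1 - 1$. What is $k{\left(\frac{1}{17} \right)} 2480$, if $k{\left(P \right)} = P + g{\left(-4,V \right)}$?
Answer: $\frac{171120}{17} \approx 10066.0$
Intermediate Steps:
$V = -2$ ($V = -1 - 1 = -2$)
$g{\left(R,A \right)} = 4$
$k{\left(P \right)} = 4 + P$ ($k{\left(P \right)} = P + 4 = 4 + P$)
$k{\left(\frac{1}{17} \right)} 2480 = \left(4 + \frac{1}{17}\right) 2480 = \frac{69}{17} \cdot 2480 = \frac{171120}{17}$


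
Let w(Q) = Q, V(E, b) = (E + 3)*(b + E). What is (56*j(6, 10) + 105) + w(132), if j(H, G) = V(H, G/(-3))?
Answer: 1581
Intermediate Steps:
V(E, b) = (3 + E)*(E + b)
j(H, G) = H**2 - G + 3*H - G*H/3 (j(H, G) = H**2 + 3*H + 3*(G/(-3)) + H*(G/(-3)) = H**2 + 3*H + 3*(G*(-1/3)) + H*(G*(-1/3)) = H**2 + 3*H + 3*(-G/3) + H*(-G/3) = H**2 + 3*H - G - G*H/3 = H**2 - G + 3*H - G*H/3)
(56*j(6, 10) + 105) + w(132) = (56*(6**2 - 1*10 + 3*6 - 1/3*10*6) + 105) + 132 = (56*(36 - 10 + 18 - 20) + 105) + 132 = (56*24 + 105) + 132 = (1344 + 105) + 132 = 1449 + 132 = 1581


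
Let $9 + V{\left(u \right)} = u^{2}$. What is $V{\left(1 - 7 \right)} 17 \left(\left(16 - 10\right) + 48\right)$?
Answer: $24786$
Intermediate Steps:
$V{\left(u \right)} = -9 + u^{2}$
$V{\left(1 - 7 \right)} 17 \left(\left(16 - 10\right) + 48\right) = \left(-9 + \left(1 - 7\right)^{2}\right) 17 \left(\left(16 - 10\right) + 48\right) = \left(-9 + \left(1 - 7\right)^{2}\right) 17 \left(6 + 48\right) = \left(-9 + \left(-6\right)^{2}\right) 17 \cdot 54 = \left(-9 + 36\right) 17 \cdot 54 = 27 \cdot 17 \cdot 54 = 459 \cdot 54 = 24786$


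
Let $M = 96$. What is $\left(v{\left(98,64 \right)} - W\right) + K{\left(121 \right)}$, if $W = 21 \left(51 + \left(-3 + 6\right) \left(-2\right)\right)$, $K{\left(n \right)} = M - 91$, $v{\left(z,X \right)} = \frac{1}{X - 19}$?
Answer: $- \frac{42299}{45} \approx -939.98$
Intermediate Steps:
$v{\left(z,X \right)} = \frac{1}{-19 + X}$
$K{\left(n \right)} = 5$ ($K{\left(n \right)} = 96 - 91 = 5$)
$W = 945$ ($W = 21 \left(51 + 3 \left(-2\right)\right) = 21 \left(51 - 6\right) = 21 \cdot 45 = 945$)
$\left(v{\left(98,64 \right)} - W\right) + K{\left(121 \right)} = \left(\frac{1}{-19 + 64} - 945\right) + 5 = \left(\frac{1}{45} - 945\right) + 5 = - \frac{42524}{45} + 5 = - \frac{42299}{45}$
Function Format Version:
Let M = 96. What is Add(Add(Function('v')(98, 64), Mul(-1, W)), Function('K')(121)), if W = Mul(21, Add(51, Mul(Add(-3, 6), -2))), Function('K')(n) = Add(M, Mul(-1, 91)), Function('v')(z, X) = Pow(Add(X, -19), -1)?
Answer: Rational(-42299, 45) ≈ -939.98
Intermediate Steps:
Function('v')(z, X) = Pow(Add(-19, X), -1)
Function('K')(n) = 5 (Function('K')(n) = Add(96, Mul(-1, 91)) = Add(96, -91) = 5)
W = 945 (W = Mul(21, Add(51, Mul(3, -2))) = Mul(21, Add(51, -6)) = Mul(21, 45) = 945)
Add(Add(Function('v')(98, 64), Mul(-1, W)), Function('K')(121)) = Add(Add(Pow(Add(-19, 64), -1), Mul(-1, 945)), 5) = Add(Add(Pow(45, -1), -945), 5) = Add(Add(Rational(1, 45), -945), 5) = Add(Rational(-42524, 45), 5) = Rational(-42299, 45)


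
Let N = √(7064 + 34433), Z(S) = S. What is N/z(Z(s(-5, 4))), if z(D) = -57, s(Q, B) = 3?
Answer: -√41497/57 ≈ -3.5738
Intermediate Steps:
N = √41497 ≈ 203.71
N/z(Z(s(-5, 4))) = √41497/(-57) = √41497*(-1/57) = -√41497/57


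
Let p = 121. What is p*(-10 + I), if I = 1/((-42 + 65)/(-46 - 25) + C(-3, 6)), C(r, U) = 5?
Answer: -393129/332 ≈ -1184.1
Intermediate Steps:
I = 71/332 (I = 1/((-42 + 65)/(-46 - 25) + 5) = 1/(23/(-71) + 5) = 1/(23*(-1/71) + 5) = 1/(-23/71 + 5) = 1/(332/71) = 71/332 ≈ 0.21386)
p*(-10 + I) = 121*(-10 + 71/332) = 121*(-3249/332) = -393129/332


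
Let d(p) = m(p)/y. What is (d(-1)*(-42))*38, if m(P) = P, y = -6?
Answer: -266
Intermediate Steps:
d(p) = -p/6 (d(p) = p/(-6) = p*(-1/6) = -p/6)
(d(-1)*(-42))*38 = (-1/6*(-1)*(-42))*38 = ((1/6)*(-42))*38 = -7*38 = -266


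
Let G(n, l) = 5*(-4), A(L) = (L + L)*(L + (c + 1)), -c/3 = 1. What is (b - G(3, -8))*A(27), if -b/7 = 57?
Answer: -511650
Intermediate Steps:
c = -3 (c = -3*1 = -3)
b = -399 (b = -7*57 = -399)
A(L) = 2*L*(-2 + L) (A(L) = (L + L)*(L + (-3 + 1)) = (2*L)*(L - 2) = (2*L)*(-2 + L) = 2*L*(-2 + L))
G(n, l) = -20
(b - G(3, -8))*A(27) = (-399 - 1*(-20))*(2*27*(-2 + 27)) = (-399 + 20)*(2*27*25) = -379*1350 = -511650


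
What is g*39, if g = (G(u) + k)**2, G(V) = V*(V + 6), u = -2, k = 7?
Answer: 39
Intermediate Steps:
G(V) = V*(6 + V)
g = 1 (g = (-2*(6 - 2) + 7)**2 = (-2*4 + 7)**2 = (-8 + 7)**2 = (-1)**2 = 1)
g*39 = 1*39 = 39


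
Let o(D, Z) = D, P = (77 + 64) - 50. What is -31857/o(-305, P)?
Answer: 31857/305 ≈ 104.45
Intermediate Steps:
P = 91 (P = 141 - 50 = 91)
-31857/o(-305, P) = -31857/(-305) = -31857*(-1/305) = 31857/305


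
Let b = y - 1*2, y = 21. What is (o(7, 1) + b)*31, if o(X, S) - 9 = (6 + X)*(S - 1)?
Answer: 868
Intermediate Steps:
o(X, S) = 9 + (-1 + S)*(6 + X) (o(X, S) = 9 + (6 + X)*(S - 1) = 9 + (6 + X)*(-1 + S) = 9 + (-1 + S)*(6 + X))
b = 19 (b = 21 - 1*2 = 21 - 2 = 19)
(o(7, 1) + b)*31 = ((3 - 1*7 + 6*1 + 1*7) + 19)*31 = ((3 - 7 + 6 + 7) + 19)*31 = (9 + 19)*31 = 28*31 = 868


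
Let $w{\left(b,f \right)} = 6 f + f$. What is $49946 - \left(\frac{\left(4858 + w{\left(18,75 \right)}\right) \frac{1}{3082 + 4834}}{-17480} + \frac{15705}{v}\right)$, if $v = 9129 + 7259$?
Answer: $\frac{28314282314505711}{566908772960} \approx 49945.0$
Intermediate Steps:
$v = 16388$
$w{\left(b,f \right)} = 7 f$
$49946 - \left(\frac{\left(4858 + w{\left(18,75 \right)}\right) \frac{1}{3082 + 4834}}{-17480} + \frac{15705}{v}\right) = 49946 - \left(\frac{\left(4858 + 7 \cdot 75\right) \frac{1}{3082 + 4834}}{-17480} + \frac{15705}{16388}\right) = 49946 - \left(\frac{4858 + 525}{7916} \left(- \frac{1}{17480}\right) + 15705 \cdot \frac{1}{16388}\right) = 49946 - \left(5383 \cdot \frac{1}{7916} \left(- \frac{1}{17480}\right) + \frac{15705}{16388}\right) = 49946 - \left(\frac{5383}{7916} \left(- \frac{1}{17480}\right) + \frac{15705}{16388}\right) = 49946 - \left(- \frac{5383}{138371680} + \frac{15705}{16388}\right) = 49946 - \frac{543259754449}{566908772960} = \frac{28314282314505711}{566908772960}$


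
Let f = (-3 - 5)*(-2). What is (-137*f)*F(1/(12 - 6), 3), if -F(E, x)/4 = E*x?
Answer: 4384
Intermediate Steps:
f = 16 (f = -8*(-2) = 16)
F(E, x) = -4*E*x
(-137*f)*F(1/(12 - 6), 3) = (-137*16)*(-4*3/(12 - 6)) = -(-8768)*3/6 = -2192*(-2) = 4384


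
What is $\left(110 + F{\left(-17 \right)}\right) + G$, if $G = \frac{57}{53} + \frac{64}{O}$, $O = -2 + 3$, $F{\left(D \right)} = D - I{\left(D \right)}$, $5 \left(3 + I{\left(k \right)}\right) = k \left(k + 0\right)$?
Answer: $\frac{27368}{265} \approx 103.28$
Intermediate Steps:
$I{\left(k \right)} = -3 + \frac{k^{2}}{5}$ ($I{\left(k \right)} = -3 + \frac{k \left(k + 0\right)}{5} = -3 + \frac{k k}{5} = -3 + \frac{k^{2}}{5}$)
$F{\left(D \right)} = 3 + D - \frac{D^{2}}{5}$ ($F{\left(D \right)} = D - \left(-3 + \frac{D^{2}}{5}\right) = 3 + D - \frac{D^{2}}{5}$)
$O = 1$
$G = \frac{3449}{53}$ ($G = \frac{57}{53} + \frac{64}{1} = 57 \cdot \frac{1}{53} + 64 \cdot 1 = \frac{57}{53} + 64 = \frac{3449}{53} \approx 65.075$)
$\left(110 + F{\left(-17 \right)}\right) + G = \left(110 - \left(14 + \frac{289}{5}\right)\right) + \frac{3449}{53} = \left(110 - \frac{359}{5}\right) + \frac{3449}{53} = \frac{191}{5} + \frac{3449}{53} = \frac{27368}{265}$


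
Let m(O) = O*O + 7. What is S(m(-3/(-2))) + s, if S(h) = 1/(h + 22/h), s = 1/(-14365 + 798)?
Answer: 2006195/23348807 ≈ 0.085923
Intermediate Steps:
s = -1/13567 (s = 1/(-13567) = -1/13567 ≈ -7.3708e-5)
m(O) = 7 + O² (m(O) = O² + 7 = 7 + O²)
S(m(-3/(-2))) + s = (7 + (-3/(-2))²)/(22 + (7 + (-3/(-2))²)²) - 1/13567 = (7 + (-3*(-½))²)/(22 + (7 + (-3*(-½))²)²) - 1/13567 = (7 + (3/2)²)/(22 + (7 + (3/2)²)²) - 1/13567 = (7 + 9/4)/(22 + (7 + 9/4)²) - 1/13567 = 37/(4*(22 + (37/4)²)) - 1/13567 = 37/(4*(22 + 1369/16)) - 1/13567 = 37/(4*(1721/16)) - 1/13567 = (37/4)*(16/1721) - 1/13567 = 148/1721 - 1/13567 = 2006195/23348807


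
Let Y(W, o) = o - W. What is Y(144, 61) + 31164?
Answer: 31081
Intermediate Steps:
Y(144, 61) + 31164 = (61 - 1*144) + 31164 = (61 - 144) + 31164 = -83 + 31164 = 31081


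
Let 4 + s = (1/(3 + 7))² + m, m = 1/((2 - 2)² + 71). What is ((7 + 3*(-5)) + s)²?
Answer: 7229930841/50410000 ≈ 143.42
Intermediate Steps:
m = 1/71 (m = 1/(0² + 71) = 1/(0 + 71) = 1/71 ≈ 0.014085)
s = -28229/7100 (s = -4 + ((1/(3 + 7))² + 1/71) = -4 + ((1/10)² + 1/71) = -4 + ((⅒)² + 1/71) = -4 + (1/100 + 1/71) = -4 + 171/7100 = -28229/7100 ≈ -3.9759)
((7 + 3*(-5)) + s)² = ((7 + 3*(-5)) - 28229/7100)² = ((7 - 15) - 28229/7100)² = (-8 - 28229/7100)² = (-85029/7100)² = 7229930841/50410000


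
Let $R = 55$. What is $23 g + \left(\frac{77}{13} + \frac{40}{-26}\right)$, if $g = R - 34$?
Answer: $\frac{6336}{13} \approx 487.38$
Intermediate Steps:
$g = 21$ ($g = 55 - 34 = 21$)
$23 g + \left(\frac{77}{13} + \frac{40}{-26}\right) = 23 \cdot 21 + \left(\frac{77}{13} + \frac{40}{-26}\right) = 483 + \left(77 \cdot \frac{1}{13} + 40 \left(- \frac{1}{26}\right)\right) = 483 + \left(\frac{77}{13} - \frac{20}{13}\right) = 483 + \frac{57}{13} = \frac{6336}{13}$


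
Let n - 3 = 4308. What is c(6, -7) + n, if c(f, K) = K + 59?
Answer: 4363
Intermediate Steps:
n = 4311 (n = 3 + 4308 = 4311)
c(f, K) = 59 + K
c(6, -7) + n = (59 - 7) + 4311 = 52 + 4311 = 4363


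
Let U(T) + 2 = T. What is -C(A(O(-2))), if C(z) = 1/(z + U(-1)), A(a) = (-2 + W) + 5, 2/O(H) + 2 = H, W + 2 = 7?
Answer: -1/5 ≈ -0.20000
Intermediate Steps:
W = 5 (W = -2 + 7 = 5)
U(T) = -2 + T
O(H) = 2/(-2 + H)
A(a) = 8 (A(a) = (-2 + 5) + 5 = 3 + 5 = 8)
C(z) = 1/(-3 + z) (C(z) = 1/(z + (-2 - 1)) = 1/(z - 3) = 1/(-3 + z))
-C(A(O(-2))) = -1/(-3 + 8) = -1/5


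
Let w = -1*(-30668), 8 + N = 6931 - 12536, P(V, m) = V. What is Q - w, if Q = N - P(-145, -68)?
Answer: -36136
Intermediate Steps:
N = -5613 (N = -8 + (6931 - 12536) = -8 - 5605 = -5613)
Q = -5468 (Q = -5613 - 1*(-145) = -5613 + 145 = -5468)
w = 30668
Q - w = -5468 - 1*30668 = -5468 - 30668 = -36136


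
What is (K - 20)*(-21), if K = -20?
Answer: 840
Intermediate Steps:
(K - 20)*(-21) = (-20 - 20)*(-21) = -40*(-21) = 840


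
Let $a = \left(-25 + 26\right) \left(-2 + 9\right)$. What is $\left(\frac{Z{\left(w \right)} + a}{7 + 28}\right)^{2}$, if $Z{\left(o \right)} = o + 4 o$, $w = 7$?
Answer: $\frac{36}{25} \approx 1.44$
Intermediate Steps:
$Z{\left(o \right)} = 5 o$
$a = 7$ ($a = 1 \cdot 7 = 7$)
$\left(\frac{Z{\left(w \right)} + a}{7 + 28}\right)^{2} = \left(\frac{5 \cdot 7 + 7}{7 + 28}\right)^{2} = \left(\frac{35 + 7}{35}\right)^{2} = \left(42 \cdot \frac{1}{35}\right)^{2} = \left(\frac{6}{5}\right)^{2} = \frac{36}{25}$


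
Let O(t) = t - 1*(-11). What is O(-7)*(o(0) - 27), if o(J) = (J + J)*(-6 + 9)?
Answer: -108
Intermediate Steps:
o(J) = 6*J (o(J) = (2*J)*3 = 6*J)
O(t) = 11 + t (O(t) = t + 11 = 11 + t)
O(-7)*(o(0) - 27) = (11 - 7)*(6*0 - 27) = 4*(0 - 27) = 4*(-27) = -108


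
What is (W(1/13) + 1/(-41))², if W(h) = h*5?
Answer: 36864/284089 ≈ 0.12976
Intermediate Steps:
W(h) = 5*h
(W(1/13) + 1/(-41))² = (5/13 + 1/(-41))² = (5*(1/13) - 1/41)² = (5/13 - 1/41)² = (192/533)² = 36864/284089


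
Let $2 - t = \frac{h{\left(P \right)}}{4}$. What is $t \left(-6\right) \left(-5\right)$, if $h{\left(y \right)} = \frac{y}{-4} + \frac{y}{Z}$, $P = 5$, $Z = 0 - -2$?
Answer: $\frac{405}{8} \approx 50.625$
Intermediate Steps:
$Z = 2$ ($Z = 0 + 2 = 2$)
$h{\left(y \right)} = \frac{y}{4}$ ($h{\left(y \right)} = \frac{y}{-4} + \frac{y}{2} = y \left(- \frac{1}{4}\right) + y \frac{1}{2} = - \frac{y}{4} + \frac{y}{2} = \frac{y}{4}$)
$t = \frac{27}{16}$ ($t = 2 - \frac{\frac{1}{4} \cdot 5}{4} = 2 - \frac{5}{4} \cdot \frac{1}{4} = 2 - \frac{5}{16} = \frac{27}{16} \approx 1.6875$)
$t \left(-6\right) \left(-5\right) = \frac{27}{16} \left(-6\right) \left(-5\right) = \left(- \frac{81}{8}\right) \left(-5\right) = \frac{405}{8}$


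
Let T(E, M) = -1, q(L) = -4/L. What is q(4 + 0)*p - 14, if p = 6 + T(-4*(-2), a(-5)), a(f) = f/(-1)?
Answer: -19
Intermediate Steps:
a(f) = -f (a(f) = f*(-1) = -f)
p = 5 (p = 6 - 1 = 5)
q(4 + 0)*p - 14 = -4/(4 + 0)*5 - 14 = -4/4*5 - 14 = -4*¼*5 - 14 = -1*5 - 14 = -5 - 14 = -19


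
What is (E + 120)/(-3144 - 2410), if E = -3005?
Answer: 2885/5554 ≈ 0.51945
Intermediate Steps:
(E + 120)/(-3144 - 2410) = (-3005 + 120)/(-3144 - 2410) = -2885/(-5554) = -2885*(-1/5554) = 2885/5554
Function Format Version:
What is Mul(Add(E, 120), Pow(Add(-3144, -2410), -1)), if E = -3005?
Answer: Rational(2885, 5554) ≈ 0.51945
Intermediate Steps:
Mul(Add(E, 120), Pow(Add(-3144, -2410), -1)) = Mul(Add(-3005, 120), Pow(Add(-3144, -2410), -1)) = Mul(-2885, Pow(-5554, -1)) = Mul(-2885, Rational(-1, 5554)) = Rational(2885, 5554)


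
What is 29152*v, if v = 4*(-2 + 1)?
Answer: -116608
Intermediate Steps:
v = -4 (v = 4*(-1) = -4)
29152*v = 29152*(-4) = -116608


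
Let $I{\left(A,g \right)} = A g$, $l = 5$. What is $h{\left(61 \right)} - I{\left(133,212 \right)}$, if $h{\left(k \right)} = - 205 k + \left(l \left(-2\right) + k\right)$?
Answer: $-40650$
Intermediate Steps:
$h{\left(k \right)} = -10 - 204 k$ ($h{\left(k \right)} = - 205 k + \left(5 \left(-2\right) + k\right) = - 205 k + \left(-10 + k\right) = -10 - 204 k$)
$h{\left(61 \right)} - I{\left(133,212 \right)} = \left(-10 - 12444\right) - 133 \cdot 212 = \left(-10 - 12444\right) - 28196 = -12454 - 28196 = -40650$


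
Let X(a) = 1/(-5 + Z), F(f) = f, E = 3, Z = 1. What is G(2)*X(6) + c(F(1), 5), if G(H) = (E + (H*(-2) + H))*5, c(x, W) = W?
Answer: 15/4 ≈ 3.7500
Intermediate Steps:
X(a) = -¼ (X(a) = 1/(-5 + 1) = 1/(-4) = -¼)
G(H) = 15 - 5*H (G(H) = (3 + (H*(-2) + H))*5 = (3 + (-2*H + H))*5 = (3 - H)*5 = 15 - 5*H)
G(2)*X(6) + c(F(1), 5) = (15 - 5*2)*(-¼) + 5 = (15 - 10)*(-¼) + 5 = 5*(-¼) + 5 = -5/4 + 5 = 15/4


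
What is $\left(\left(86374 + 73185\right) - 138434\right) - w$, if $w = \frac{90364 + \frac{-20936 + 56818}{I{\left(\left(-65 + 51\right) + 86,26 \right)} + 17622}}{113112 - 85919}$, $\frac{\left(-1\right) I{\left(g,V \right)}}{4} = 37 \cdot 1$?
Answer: $\frac{5018198687916}{237585241} \approx 21122.0$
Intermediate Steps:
$I{\left(g,V \right)} = -148$ ($I{\left(g,V \right)} = - 4 \cdot 37 \cdot 1 = \left(-4\right) 37 = -148$)
$w = \frac{789528209}{237585241}$ ($w = \frac{90364 + \frac{-20936 + 56818}{-148 + 17622}}{113112 - 85919} = \frac{90364 + \frac{35882}{17474}}{27193} = \left(90364 + 35882 \cdot \frac{1}{17474}\right) \frac{1}{27193} = \left(90364 + \frac{17941}{8737}\right) \frac{1}{27193} = \frac{789528209}{8737} \cdot \frac{1}{27193} = \frac{789528209}{237585241} \approx 3.3231$)
$\left(\left(86374 + 73185\right) - 138434\right) - w = \left(\left(86374 + 73185\right) - 138434\right) - \frac{789528209}{237585241} = \left(159559 - 138434\right) - \frac{789528209}{237585241} = 21125 - \frac{789528209}{237585241} = \frac{5018198687916}{237585241}$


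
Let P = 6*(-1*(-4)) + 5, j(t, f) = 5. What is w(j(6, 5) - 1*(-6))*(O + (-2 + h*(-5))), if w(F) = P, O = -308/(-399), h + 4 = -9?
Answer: 105415/57 ≈ 1849.4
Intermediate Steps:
h = -13 (h = -4 - 9 = -13)
O = 44/57 (O = -308*(-1/399) = 44/57 ≈ 0.77193)
P = 29 (P = 6*4 + 5 = 24 + 5 = 29)
w(F) = 29
w(j(6, 5) - 1*(-6))*(O + (-2 + h*(-5))) = 29*(44/57 + (-2 - 13*(-5))) = 29*(44/57 + (-2 + 65)) = 29*(44/57 + 63) = 29*(3635/57) = 105415/57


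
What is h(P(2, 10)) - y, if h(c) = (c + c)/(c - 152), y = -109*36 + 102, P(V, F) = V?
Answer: 286648/75 ≈ 3822.0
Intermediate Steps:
y = -3822 (y = -3924 + 102 = -3822)
h(c) = 2*c/(-152 + c) (h(c) = (2*c)/(-152 + c) = 2*c/(-152 + c))
h(P(2, 10)) - y = 2*2/(-152 + 2) - 1*(-3822) = 2*2/(-150) + 3822 = 2*2*(-1/150) + 3822 = -2/75 + 3822 = 286648/75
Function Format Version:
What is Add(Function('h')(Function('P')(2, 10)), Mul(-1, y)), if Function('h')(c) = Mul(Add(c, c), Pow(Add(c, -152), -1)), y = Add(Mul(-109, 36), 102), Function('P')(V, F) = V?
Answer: Rational(286648, 75) ≈ 3822.0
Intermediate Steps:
y = -3822 (y = Add(-3924, 102) = -3822)
Function('h')(c) = Mul(2, c, Pow(Add(-152, c), -1)) (Function('h')(c) = Mul(Mul(2, c), Pow(Add(-152, c), -1)) = Mul(2, c, Pow(Add(-152, c), -1)))
Add(Function('h')(Function('P')(2, 10)), Mul(-1, y)) = Add(Mul(2, 2, Pow(Add(-152, 2), -1)), Mul(-1, -3822)) = Add(Mul(2, 2, Pow(-150, -1)), 3822) = Add(Mul(2, 2, Rational(-1, 150)), 3822) = Add(Rational(-2, 75), 3822) = Rational(286648, 75)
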